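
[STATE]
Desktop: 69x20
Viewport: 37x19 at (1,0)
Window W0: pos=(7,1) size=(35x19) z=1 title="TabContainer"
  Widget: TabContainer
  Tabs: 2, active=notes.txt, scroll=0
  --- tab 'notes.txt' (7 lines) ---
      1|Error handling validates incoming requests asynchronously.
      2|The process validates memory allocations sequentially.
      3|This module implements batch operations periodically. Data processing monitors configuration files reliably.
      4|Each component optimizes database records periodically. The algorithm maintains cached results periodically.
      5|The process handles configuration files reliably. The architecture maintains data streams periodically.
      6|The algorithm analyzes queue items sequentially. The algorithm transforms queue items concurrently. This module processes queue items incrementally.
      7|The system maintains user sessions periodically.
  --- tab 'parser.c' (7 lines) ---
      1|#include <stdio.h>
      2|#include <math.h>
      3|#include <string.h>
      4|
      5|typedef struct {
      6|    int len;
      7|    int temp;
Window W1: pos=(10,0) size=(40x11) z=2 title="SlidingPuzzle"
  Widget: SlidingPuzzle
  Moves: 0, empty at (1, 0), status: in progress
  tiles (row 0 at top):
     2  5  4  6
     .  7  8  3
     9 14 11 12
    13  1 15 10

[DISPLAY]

         ┏━━━━━━━━━━━━━━━━━━━━━━━━━━━
      ┏━━┃ SlidingPuzzle             
      ┃ T┠───────────────────────────
      ┠──┃┌────┬────┬────┬────┐      
      ┃[n┃│  2 │  5 │  4 │  6 │      
      ┃──┃├────┼────┼────┼────┤      
      ┃Er┃│    │  7 │  8 │  3 │      
      ┃Th┃├────┼────┼────┼────┤      
      ┃Th┃│  9 │ 14 │ 11 │ 12 │      
      ┃Ea┃├────┼────┼────┼────┤      
      ┃Th┗━━━━━━━━━━━━━━━━━━━━━━━━━━━
      ┃The algorithm analyzes queue i
      ┃The system maintains user sess
      ┃                              
      ┃                              
      ┃                              
      ┃                              
      ┃                              
      ┃                              


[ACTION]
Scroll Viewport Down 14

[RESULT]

      ┏━━┃ SlidingPuzzle             
      ┃ T┠───────────────────────────
      ┠──┃┌────┬────┬────┬────┐      
      ┃[n┃│  2 │  5 │  4 │  6 │      
      ┃──┃├────┼────┼────┼────┤      
      ┃Er┃│    │  7 │  8 │  3 │      
      ┃Th┃├────┼────┼────┼────┤      
      ┃Th┃│  9 │ 14 │ 11 │ 12 │      
      ┃Ea┃├────┼────┼────┼────┤      
      ┃Th┗━━━━━━━━━━━━━━━━━━━━━━━━━━━
      ┃The algorithm analyzes queue i
      ┃The system maintains user sess
      ┃                              
      ┃                              
      ┃                              
      ┃                              
      ┃                              
      ┃                              
      ┗━━━━━━━━━━━━━━━━━━━━━━━━━━━━━━


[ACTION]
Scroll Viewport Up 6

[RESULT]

         ┏━━━━━━━━━━━━━━━━━━━━━━━━━━━
      ┏━━┃ SlidingPuzzle             
      ┃ T┠───────────────────────────
      ┠──┃┌────┬────┬────┬────┐      
      ┃[n┃│  2 │  5 │  4 │  6 │      
      ┃──┃├────┼────┼────┼────┤      
      ┃Er┃│    │  7 │  8 │  3 │      
      ┃Th┃├────┼────┼────┼────┤      
      ┃Th┃│  9 │ 14 │ 11 │ 12 │      
      ┃Ea┃├────┼────┼────┼────┤      
      ┃Th┗━━━━━━━━━━━━━━━━━━━━━━━━━━━
      ┃The algorithm analyzes queue i
      ┃The system maintains user sess
      ┃                              
      ┃                              
      ┃                              
      ┃                              
      ┃                              
      ┃                              


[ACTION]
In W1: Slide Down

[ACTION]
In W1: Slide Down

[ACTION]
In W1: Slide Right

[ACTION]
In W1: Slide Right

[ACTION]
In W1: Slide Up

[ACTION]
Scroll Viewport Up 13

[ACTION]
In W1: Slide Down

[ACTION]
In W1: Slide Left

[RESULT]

         ┏━━━━━━━━━━━━━━━━━━━━━━━━━━━
      ┏━━┃ SlidingPuzzle             
      ┃ T┠───────────────────────────
      ┠──┃┌────┬────┬────┬────┐      
      ┃[n┃│  5 │    │  4 │  6 │      
      ┃──┃├────┼────┼────┼────┤      
      ┃Er┃│  2 │  7 │  8 │  3 │      
      ┃Th┃├────┼────┼────┼────┤      
      ┃Th┃│  9 │ 14 │ 11 │ 12 │      
      ┃Ea┃├────┼────┼────┼────┤      
      ┃Th┗━━━━━━━━━━━━━━━━━━━━━━━━━━━
      ┃The algorithm analyzes queue i
      ┃The system maintains user sess
      ┃                              
      ┃                              
      ┃                              
      ┃                              
      ┃                              
      ┃                              


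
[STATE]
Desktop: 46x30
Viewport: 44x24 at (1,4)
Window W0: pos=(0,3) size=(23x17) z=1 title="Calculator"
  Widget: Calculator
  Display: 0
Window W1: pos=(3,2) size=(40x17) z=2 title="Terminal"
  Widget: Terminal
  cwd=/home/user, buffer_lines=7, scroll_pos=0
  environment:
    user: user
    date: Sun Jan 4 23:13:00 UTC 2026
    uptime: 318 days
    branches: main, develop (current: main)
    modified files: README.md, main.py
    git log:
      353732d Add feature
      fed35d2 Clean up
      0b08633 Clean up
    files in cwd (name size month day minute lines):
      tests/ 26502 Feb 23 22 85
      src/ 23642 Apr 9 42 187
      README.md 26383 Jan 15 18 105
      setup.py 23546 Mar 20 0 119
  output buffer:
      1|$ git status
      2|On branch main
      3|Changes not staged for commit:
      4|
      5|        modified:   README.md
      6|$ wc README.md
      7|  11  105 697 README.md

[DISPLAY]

 C┠──────────────────────────────────────┨  
──┃$ git status                          ┃  
  ┃On branch main                        ┃  
┌─┃Changes not staged for commit:        ┃  
│ ┃                                      ┃  
├─┃        modified:   README.md         ┃  
│ ┃$ wc README.md                        ┃  
├─┃  11  105 697 README.md               ┃  
│ ┃$ █                                   ┃  
├─┃                                      ┃  
│ ┃                                      ┃  
├─┃                                      ┃  
│ ┃                                      ┃  
└─┃                                      ┃  
  ┗━━━━━━━━━━━━━━━━━━━━━━━━━━━━━━━━━━━━━━┛  
━━━━━━━━━━━━━━━━━━━━━┛                      
                                            
                                            
                                            
                                            
                                            
                                            
                                            
                                            


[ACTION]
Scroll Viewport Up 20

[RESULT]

                                            
                                            
  ┏━━━━━━━━━━━━━━━━━━━━━━━━━━━━━━━━━━━━━━┓  
━━┃ Terminal                             ┃  
 C┠──────────────────────────────────────┨  
──┃$ git status                          ┃  
  ┃On branch main                        ┃  
┌─┃Changes not staged for commit:        ┃  
│ ┃                                      ┃  
├─┃        modified:   README.md         ┃  
│ ┃$ wc README.md                        ┃  
├─┃  11  105 697 README.md               ┃  
│ ┃$ █                                   ┃  
├─┃                                      ┃  
│ ┃                                      ┃  
├─┃                                      ┃  
│ ┃                                      ┃  
└─┃                                      ┃  
  ┗━━━━━━━━━━━━━━━━━━━━━━━━━━━━━━━━━━━━━━┛  
━━━━━━━━━━━━━━━━━━━━━┛                      
                                            
                                            
                                            
                                            


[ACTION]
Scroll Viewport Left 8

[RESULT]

                                            
                                            
   ┏━━━━━━━━━━━━━━━━━━━━━━━━━━━━━━━━━━━━━━┓ 
┏━━┃ Terminal                             ┃ 
┃ C┠──────────────────────────────────────┨ 
┠──┃$ git status                          ┃ 
┃  ┃On branch main                        ┃ 
┃┌─┃Changes not staged for commit:        ┃ 
┃│ ┃                                      ┃ 
┃├─┃        modified:   README.md         ┃ 
┃│ ┃$ wc README.md                        ┃ 
┃├─┃  11  105 697 README.md               ┃ 
┃│ ┃$ █                                   ┃ 
┃├─┃                                      ┃ 
┃│ ┃                                      ┃ 
┃├─┃                                      ┃ 
┃│ ┃                                      ┃ 
┃└─┃                                      ┃ 
┃  ┗━━━━━━━━━━━━━━━━━━━━━━━━━━━━━━━━━━━━━━┛ 
┗━━━━━━━━━━━━━━━━━━━━━┛                     
                                            
                                            
                                            
                                            


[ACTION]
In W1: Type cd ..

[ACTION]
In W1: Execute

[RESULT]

                                            
                                            
   ┏━━━━━━━━━━━━━━━━━━━━━━━━━━━━━━━━━━━━━━┓ 
┏━━┃ Terminal                             ┃ 
┃ C┠──────────────────────────────────────┨ 
┠──┃$ git status                          ┃ 
┃  ┃On branch main                        ┃ 
┃┌─┃Changes not staged for commit:        ┃ 
┃│ ┃                                      ┃ 
┃├─┃        modified:   README.md         ┃ 
┃│ ┃$ wc README.md                        ┃ 
┃├─┃  11  105 697 README.md               ┃ 
┃│ ┃$ cd ..                               ┃ 
┃├─┃                                      ┃ 
┃│ ┃$ █                                   ┃ 
┃├─┃                                      ┃ 
┃│ ┃                                      ┃ 
┃└─┃                                      ┃ 
┃  ┗━━━━━━━━━━━━━━━━━━━━━━━━━━━━━━━━━━━━━━┛ 
┗━━━━━━━━━━━━━━━━━━━━━┛                     
                                            
                                            
                                            
                                            


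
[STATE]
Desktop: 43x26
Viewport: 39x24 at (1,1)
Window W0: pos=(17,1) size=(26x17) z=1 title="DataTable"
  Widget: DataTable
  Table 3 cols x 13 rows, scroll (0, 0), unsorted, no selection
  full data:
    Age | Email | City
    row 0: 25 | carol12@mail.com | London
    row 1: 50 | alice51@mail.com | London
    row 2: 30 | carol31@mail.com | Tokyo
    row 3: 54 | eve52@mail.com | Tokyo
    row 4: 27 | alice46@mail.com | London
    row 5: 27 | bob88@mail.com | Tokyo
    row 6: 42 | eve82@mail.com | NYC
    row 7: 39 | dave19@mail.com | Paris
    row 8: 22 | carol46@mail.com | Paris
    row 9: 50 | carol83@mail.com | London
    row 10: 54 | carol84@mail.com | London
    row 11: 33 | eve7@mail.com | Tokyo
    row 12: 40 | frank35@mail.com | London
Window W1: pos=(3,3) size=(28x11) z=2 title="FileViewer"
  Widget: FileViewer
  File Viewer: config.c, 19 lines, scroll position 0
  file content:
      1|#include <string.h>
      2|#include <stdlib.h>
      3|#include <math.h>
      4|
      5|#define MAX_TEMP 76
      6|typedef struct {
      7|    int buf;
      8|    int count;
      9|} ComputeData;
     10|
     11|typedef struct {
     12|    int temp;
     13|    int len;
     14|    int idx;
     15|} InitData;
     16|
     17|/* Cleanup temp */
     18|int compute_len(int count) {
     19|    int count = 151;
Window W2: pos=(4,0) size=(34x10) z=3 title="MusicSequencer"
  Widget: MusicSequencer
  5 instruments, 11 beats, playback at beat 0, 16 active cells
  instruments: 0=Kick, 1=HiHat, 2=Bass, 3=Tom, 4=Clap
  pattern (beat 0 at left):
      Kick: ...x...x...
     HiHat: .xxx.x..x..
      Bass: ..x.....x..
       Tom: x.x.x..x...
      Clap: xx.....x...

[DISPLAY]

   ┃ MusicSequencer                 ┃━━
   ┠────────────────────────────────┨  
  ┏┃      ▼1234567890               ┃──
  ┃┃  Kick···█···█···               ┃│C
  ┠┃ HiHat·███·█··█··               ┃┼─
  ┃┃  Bass··█·····█··               ┃│L
  ┃┃   Tom█·█·█··█···               ┃│L
  ┃┃  Clap██·····█···               ┃│T
  ┃┗━━━━━━━━━━━━━━━━━━━━━━━━━━━━━━━━┛│T
  ┃#define MAX_TEMP 76      ░┃ail.com│L
  ┃typedef struct {         ░┃l.com  │T
  ┃    int buf;             ▼┃l.com  │N
  ┗━━━━━━━━━━━━━━━━━━━━━━━━━━┛il.com │P
                ┃22 │carol46@mail.com│P
                ┃50 │carol83@mail.com│L
                ┃54 │carol84@mail.com│L
                ┗━━━━━━━━━━━━━━━━━━━━━━
                                       
                                       
                                       
                                       
                                       
                                       
                                       


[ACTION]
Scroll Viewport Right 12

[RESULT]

┃ MusicSequencer                 ┃━━━━┓
┠────────────────────────────────┨    ┃
┃      ▼1234567890               ┃────┨
┃  Kick···█···█···               ┃│Cit┃
┃ HiHat·███·█··█··               ┃┼───┃
┃  Bass··█·····█··               ┃│Lon┃
┃   Tom█·█·█··█···               ┃│Lon┃
┃  Clap██·····█···               ┃│Tok┃
┗━━━━━━━━━━━━━━━━━━━━━━━━━━━━━━━━┛│Tok┃
#define MAX_TEMP 76      ░┃ail.com│Lon┃
typedef struct {         ░┃l.com  │Tok┃
    int buf;             ▼┃l.com  │NYC┃
━━━━━━━━━━━━━━━━━━━━━━━━━━┛il.com │Par┃
             ┃22 │carol46@mail.com│Par┃
             ┃50 │carol83@mail.com│Lon┃
             ┃54 │carol84@mail.com│Lon┃
             ┗━━━━━━━━━━━━━━━━━━━━━━━━┛
                                       
                                       
                                       
                                       
                                       
                                       
                                       


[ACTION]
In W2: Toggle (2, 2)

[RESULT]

┃ MusicSequencer                 ┃━━━━┓
┠────────────────────────────────┨    ┃
┃      ▼1234567890               ┃────┨
┃  Kick···█···█···               ┃│Cit┃
┃ HiHat·███·█··█··               ┃┼───┃
┃  Bass········█··               ┃│Lon┃
┃   Tom█·█·█··█···               ┃│Lon┃
┃  Clap██·····█···               ┃│Tok┃
┗━━━━━━━━━━━━━━━━━━━━━━━━━━━━━━━━┛│Tok┃
#define MAX_TEMP 76      ░┃ail.com│Lon┃
typedef struct {         ░┃l.com  │Tok┃
    int buf;             ▼┃l.com  │NYC┃
━━━━━━━━━━━━━━━━━━━━━━━━━━┛il.com │Par┃
             ┃22 │carol46@mail.com│Par┃
             ┃50 │carol83@mail.com│Lon┃
             ┃54 │carol84@mail.com│Lon┃
             ┗━━━━━━━━━━━━━━━━━━━━━━━━┛
                                       
                                       
                                       
                                       
                                       
                                       
                                       


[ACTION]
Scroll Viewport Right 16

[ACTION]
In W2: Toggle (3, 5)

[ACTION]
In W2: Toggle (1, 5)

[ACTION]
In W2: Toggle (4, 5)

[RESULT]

┃ MusicSequencer                 ┃━━━━┓
┠────────────────────────────────┨    ┃
┃      ▼1234567890               ┃────┨
┃  Kick···█···█···               ┃│Cit┃
┃ HiHat·███····█··               ┃┼───┃
┃  Bass········█··               ┃│Lon┃
┃   Tom█·█·██·█···               ┃│Lon┃
┃  Clap██···█·█···               ┃│Tok┃
┗━━━━━━━━━━━━━━━━━━━━━━━━━━━━━━━━┛│Tok┃
#define MAX_TEMP 76      ░┃ail.com│Lon┃
typedef struct {         ░┃l.com  │Tok┃
    int buf;             ▼┃l.com  │NYC┃
━━━━━━━━━━━━━━━━━━━━━━━━━━┛il.com │Par┃
             ┃22 │carol46@mail.com│Par┃
             ┃50 │carol83@mail.com│Lon┃
             ┃54 │carol84@mail.com│Lon┃
             ┗━━━━━━━━━━━━━━━━━━━━━━━━┛
                                       
                                       
                                       
                                       
                                       
                                       
                                       


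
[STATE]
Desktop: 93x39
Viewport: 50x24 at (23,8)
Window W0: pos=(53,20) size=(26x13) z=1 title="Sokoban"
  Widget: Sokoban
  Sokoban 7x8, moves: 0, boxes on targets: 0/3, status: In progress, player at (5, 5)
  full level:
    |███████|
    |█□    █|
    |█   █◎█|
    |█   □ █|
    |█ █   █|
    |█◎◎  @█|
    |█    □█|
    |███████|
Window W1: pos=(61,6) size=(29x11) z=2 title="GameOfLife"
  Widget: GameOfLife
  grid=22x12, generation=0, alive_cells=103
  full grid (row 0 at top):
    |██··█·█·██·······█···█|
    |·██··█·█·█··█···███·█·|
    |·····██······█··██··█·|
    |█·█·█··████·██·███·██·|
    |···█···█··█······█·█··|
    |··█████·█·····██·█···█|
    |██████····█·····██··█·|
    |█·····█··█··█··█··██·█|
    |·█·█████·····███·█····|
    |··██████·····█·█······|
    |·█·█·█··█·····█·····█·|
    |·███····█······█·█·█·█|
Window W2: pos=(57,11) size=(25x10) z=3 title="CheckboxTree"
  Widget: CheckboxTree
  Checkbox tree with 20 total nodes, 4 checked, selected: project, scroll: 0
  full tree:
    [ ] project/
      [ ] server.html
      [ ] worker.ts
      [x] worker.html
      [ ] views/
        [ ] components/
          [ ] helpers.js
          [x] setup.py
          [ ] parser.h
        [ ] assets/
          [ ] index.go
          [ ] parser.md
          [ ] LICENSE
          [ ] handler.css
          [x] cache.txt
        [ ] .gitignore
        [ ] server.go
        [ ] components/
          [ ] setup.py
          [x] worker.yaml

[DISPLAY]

                                      ┠───────────
                                      ┃Gen: 0     
                                      ┃█·█·█··████
                                  ┏━━━━━━━━━━━━━━━
                                  ┃ CheckboxTree  
                                  ┠───────────────
                                  ┃>[-] project/  
                                  ┃   [ ] server.h
                                  ┃   [ ] worker.t
                                  ┃   [x] worker.h
                                  ┃   [-] views/  
                                  ┃     [-] compon
                              ┏━━━┗━━━━━━━━━━━━━━━
                              ┃ Sokoban           
                              ┠───────────────────
                              ┃███████            
                              ┃█□    █            
                              ┃█   █◎█            
                              ┃█   □ █            
                              ┃█ █   █            
                              ┃█◎◎  @█            
                              ┃█    □█            
                              ┃███████            
                              ┃Moves: 0  0/3      


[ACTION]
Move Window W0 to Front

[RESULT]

                                      ┠───────────
                                      ┃Gen: 0     
                                      ┃█·█·█··████
                                  ┏━━━━━━━━━━━━━━━
                                  ┃ CheckboxTree  
                                  ┠───────────────
                                  ┃>[-] project/  
                                  ┃   [ ] server.h
                                  ┃   [ ] worker.t
                                  ┃   [x] worker.h
                                  ┃   [-] views/  
                                  ┃     [-] compon
                              ┏━━━━━━━━━━━━━━━━━━━
                              ┃ Sokoban           
                              ┠───────────────────
                              ┃███████            
                              ┃█□    █            
                              ┃█   █◎█            
                              ┃█   □ █            
                              ┃█ █   █            
                              ┃█◎◎  @█            
                              ┃█    □█            
                              ┃███████            
                              ┃Moves: 0  0/3      


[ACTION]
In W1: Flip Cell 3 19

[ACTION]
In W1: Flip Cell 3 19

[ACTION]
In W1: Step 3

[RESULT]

                                      ┠───────────
                                      ┃Gen: 3     
                                      ┃····████···
                                  ┏━━━━━━━━━━━━━━━
                                  ┃ CheckboxTree  
                                  ┠───────────────
                                  ┃>[-] project/  
                                  ┃   [ ] server.h
                                  ┃   [ ] worker.t
                                  ┃   [x] worker.h
                                  ┃   [-] views/  
                                  ┃     [-] compon
                              ┏━━━━━━━━━━━━━━━━━━━
                              ┃ Sokoban           
                              ┠───────────────────
                              ┃███████            
                              ┃█□    █            
                              ┃█   █◎█            
                              ┃█   □ █            
                              ┃█ █   █            
                              ┃█◎◎  @█            
                              ┃█    □█            
                              ┃███████            
                              ┃Moves: 0  0/3      


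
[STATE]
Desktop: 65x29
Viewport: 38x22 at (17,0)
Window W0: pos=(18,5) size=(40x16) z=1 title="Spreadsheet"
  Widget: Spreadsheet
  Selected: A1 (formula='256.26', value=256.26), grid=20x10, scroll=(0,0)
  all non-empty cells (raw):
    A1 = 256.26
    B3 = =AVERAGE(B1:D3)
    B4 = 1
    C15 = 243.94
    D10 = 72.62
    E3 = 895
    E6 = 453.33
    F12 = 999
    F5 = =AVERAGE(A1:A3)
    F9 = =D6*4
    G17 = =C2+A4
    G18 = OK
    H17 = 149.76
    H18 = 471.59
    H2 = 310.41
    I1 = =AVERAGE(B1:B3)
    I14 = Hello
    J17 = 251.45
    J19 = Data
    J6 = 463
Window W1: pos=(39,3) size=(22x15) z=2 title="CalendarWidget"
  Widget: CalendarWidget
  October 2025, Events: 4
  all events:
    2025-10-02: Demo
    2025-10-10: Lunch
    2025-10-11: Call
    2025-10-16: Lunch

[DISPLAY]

                                      
                                      
                                      
                      ┏━━━━━━━━━━━━━━━
                      ┃ CalendarWidget
 ┏━━━━━━━━━━━━━━━━━━━━┠───────────────
 ┃ Spreadsheet        ┃    October 202
 ┠────────────────────┃Mo Tu We Th Fr 
 ┃A1: 256.26          ┃       1  2*  3
 ┃       A       B    ┃ 6  7  8  9 10*
 ┃--------------------┃13 14 15 16* 17
 ┃  1 [256.26]       0┃20 21 22 23 24 
 ┃  2        0       0┃27 28 29 30 31 
 ┃  3        0#CIRC!  ┃               
 ┃  4        0       1┃               
 ┃  5        0       0┃               
 ┃  6        0       0┃               
 ┃  7        0       0┗━━━━━━━━━━━━━━━
 ┃  8        0       0       0       0
 ┃  9        0       0       0       0
 ┗━━━━━━━━━━━━━━━━━━━━━━━━━━━━━━━━━━━━
                                      


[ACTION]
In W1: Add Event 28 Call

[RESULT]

                                      
                                      
                                      
                      ┏━━━━━━━━━━━━━━━
                      ┃ CalendarWidget
 ┏━━━━━━━━━━━━━━━━━━━━┠───────────────
 ┃ Spreadsheet        ┃    October 202
 ┠────────────────────┃Mo Tu We Th Fr 
 ┃A1: 256.26          ┃       1  2*  3
 ┃       A       B    ┃ 6  7  8  9 10*
 ┃--------------------┃13 14 15 16* 17
 ┃  1 [256.26]       0┃20 21 22 23 24 
 ┃  2        0       0┃27 28* 29 30 31
 ┃  3        0#CIRC!  ┃               
 ┃  4        0       1┃               
 ┃  5        0       0┃               
 ┃  6        0       0┃               
 ┃  7        0       0┗━━━━━━━━━━━━━━━
 ┃  8        0       0       0       0
 ┃  9        0       0       0       0
 ┗━━━━━━━━━━━━━━━━━━━━━━━━━━━━━━━━━━━━
                                      


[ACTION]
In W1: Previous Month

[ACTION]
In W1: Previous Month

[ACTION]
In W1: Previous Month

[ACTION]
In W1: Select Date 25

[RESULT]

                                      
                                      
                                      
                      ┏━━━━━━━━━━━━━━━
                      ┃ CalendarWidget
 ┏━━━━━━━━━━━━━━━━━━━━┠───────────────
 ┃ Spreadsheet        ┃     July 2025 
 ┠────────────────────┃Mo Tu We Th Fr 
 ┃A1: 256.26          ┃    1  2  3  4 
 ┃       A       B    ┃ 7  8  9 10 11 
 ┃--------------------┃14 15 16 17 18 
 ┃  1 [256.26]       0┃21 22 23 24 [25
 ┃  2        0       0┃28 29 30 31    
 ┃  3        0#CIRC!  ┃               
 ┃  4        0       1┃               
 ┃  5        0       0┃               
 ┃  6        0       0┃               
 ┃  7        0       0┗━━━━━━━━━━━━━━━
 ┃  8        0       0       0       0
 ┃  9        0       0       0       0
 ┗━━━━━━━━━━━━━━━━━━━━━━━━━━━━━━━━━━━━
                                      


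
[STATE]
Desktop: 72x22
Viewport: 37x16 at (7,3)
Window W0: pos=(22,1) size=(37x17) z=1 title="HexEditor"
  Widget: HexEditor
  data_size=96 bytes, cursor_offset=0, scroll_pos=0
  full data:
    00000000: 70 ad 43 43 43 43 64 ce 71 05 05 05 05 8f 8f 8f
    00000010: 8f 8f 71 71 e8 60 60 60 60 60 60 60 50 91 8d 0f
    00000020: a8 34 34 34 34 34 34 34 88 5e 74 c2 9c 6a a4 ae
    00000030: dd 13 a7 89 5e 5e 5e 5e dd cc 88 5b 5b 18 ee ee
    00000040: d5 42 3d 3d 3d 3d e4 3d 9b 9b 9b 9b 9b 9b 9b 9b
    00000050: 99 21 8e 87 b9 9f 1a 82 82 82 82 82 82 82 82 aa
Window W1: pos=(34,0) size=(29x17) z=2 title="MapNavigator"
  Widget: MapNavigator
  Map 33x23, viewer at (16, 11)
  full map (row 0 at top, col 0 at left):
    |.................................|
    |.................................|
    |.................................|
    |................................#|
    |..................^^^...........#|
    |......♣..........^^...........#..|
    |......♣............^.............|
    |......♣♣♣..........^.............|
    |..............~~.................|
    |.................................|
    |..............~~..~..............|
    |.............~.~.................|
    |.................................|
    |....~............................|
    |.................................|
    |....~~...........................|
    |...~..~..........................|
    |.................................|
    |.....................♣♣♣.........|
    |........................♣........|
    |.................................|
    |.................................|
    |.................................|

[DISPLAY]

               ┠───────────┃...♣.....
               ┃00000000  7┃...♣.....
               ┃00000010  8┃...♣♣♣...
               ┃00000020  a┃.........
               ┃00000030  d┃.........
               ┃00000040  d┃.........
               ┃00000050  9┃.........
               ┃           ┃.........
               ┃           ┃.~.......
               ┃           ┃.........
               ┃           ┃.~~......
               ┃           ┃~..~.....
               ┃           ┃.........
               ┃           ┗━━━━━━━━━
               ┗━━━━━━━━━━━━━━━━━━━━━
                                     


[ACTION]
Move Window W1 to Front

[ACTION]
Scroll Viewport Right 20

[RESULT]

───────┃...♣..........^^...........┃ 
0000  7┃...♣............^..........┃ 
0010  8┃...♣♣♣..........^..........┃ 
0020  a┃...........~~..............┃ 
0030  d┃...........................┃ 
0040  d┃...........~~..~...........┃ 
0050  9┃..........~.~@.............┃ 
       ┃...........................┃ 
       ┃.~.........................┃ 
       ┃...........................┃ 
       ┃.~~........................┃ 
       ┃~..~.......................┃ 
       ┃...........................┃ 
       ┗━━━━━━━━━━━━━━━━━━━━━━━━━━━┛ 
━━━━━━━━━━━━━━━━━━━━━━━━━━━━━━━┛     
                                     


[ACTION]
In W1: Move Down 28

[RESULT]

───────┃~..~.......................┃ 
0000  7┃...........................┃ 
0010  8┃..................♣♣♣......┃ 
0020  a┃.....................♣.....┃ 
0030  d┃...........................┃ 
0040  d┃...........................┃ 
0050  9┃.............@.............┃ 
       ┃                           ┃ 
       ┃                           ┃ 
       ┃                           ┃ 
       ┃                           ┃ 
       ┃                           ┃ 
       ┃                           ┃ 
       ┗━━━━━━━━━━━━━━━━━━━━━━━━━━━┛ 
━━━━━━━━━━━━━━━━━━━━━━━━━━━━━━━┛     
                                     


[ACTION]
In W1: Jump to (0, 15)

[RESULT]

───────┃             ..............┃ 
0000  7┃             ..............┃ 
0010  8┃             .............~┃ 
0020  a┃             ..............┃ 
0030  d┃             ....~.........┃ 
0040  d┃             ..............┃ 
0050  9┃             @...~~........┃ 
       ┃             ...~..~.......┃ 
       ┃             ..............┃ 
       ┃             ..............┃ 
       ┃             ..............┃ 
       ┃             ..............┃ 
       ┃             ..............┃ 
       ┗━━━━━━━━━━━━━━━━━━━━━━━━━━━┛ 
━━━━━━━━━━━━━━━━━━━━━━━━━━━━━━━┛     
                                     


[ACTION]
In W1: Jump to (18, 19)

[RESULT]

───────┃...........................┃ 
0000  7┃...........................┃ 
0010  8┃~..........................┃ 
0020  a┃.~.........................┃ 
0030  d┃...........................┃ 
0040  d┃................♣♣♣........┃ 
0050  9┃.............@.....♣.......┃ 
       ┃...........................┃ 
       ┃...........................┃ 
       ┃...........................┃ 
       ┃                           ┃ 
       ┃                           ┃ 
       ┃                           ┃ 
       ┗━━━━━━━━━━━━━━━━━━━━━━━━━━━┛ 
━━━━━━━━━━━━━━━━━━━━━━━━━━━━━━━┛     
                                     


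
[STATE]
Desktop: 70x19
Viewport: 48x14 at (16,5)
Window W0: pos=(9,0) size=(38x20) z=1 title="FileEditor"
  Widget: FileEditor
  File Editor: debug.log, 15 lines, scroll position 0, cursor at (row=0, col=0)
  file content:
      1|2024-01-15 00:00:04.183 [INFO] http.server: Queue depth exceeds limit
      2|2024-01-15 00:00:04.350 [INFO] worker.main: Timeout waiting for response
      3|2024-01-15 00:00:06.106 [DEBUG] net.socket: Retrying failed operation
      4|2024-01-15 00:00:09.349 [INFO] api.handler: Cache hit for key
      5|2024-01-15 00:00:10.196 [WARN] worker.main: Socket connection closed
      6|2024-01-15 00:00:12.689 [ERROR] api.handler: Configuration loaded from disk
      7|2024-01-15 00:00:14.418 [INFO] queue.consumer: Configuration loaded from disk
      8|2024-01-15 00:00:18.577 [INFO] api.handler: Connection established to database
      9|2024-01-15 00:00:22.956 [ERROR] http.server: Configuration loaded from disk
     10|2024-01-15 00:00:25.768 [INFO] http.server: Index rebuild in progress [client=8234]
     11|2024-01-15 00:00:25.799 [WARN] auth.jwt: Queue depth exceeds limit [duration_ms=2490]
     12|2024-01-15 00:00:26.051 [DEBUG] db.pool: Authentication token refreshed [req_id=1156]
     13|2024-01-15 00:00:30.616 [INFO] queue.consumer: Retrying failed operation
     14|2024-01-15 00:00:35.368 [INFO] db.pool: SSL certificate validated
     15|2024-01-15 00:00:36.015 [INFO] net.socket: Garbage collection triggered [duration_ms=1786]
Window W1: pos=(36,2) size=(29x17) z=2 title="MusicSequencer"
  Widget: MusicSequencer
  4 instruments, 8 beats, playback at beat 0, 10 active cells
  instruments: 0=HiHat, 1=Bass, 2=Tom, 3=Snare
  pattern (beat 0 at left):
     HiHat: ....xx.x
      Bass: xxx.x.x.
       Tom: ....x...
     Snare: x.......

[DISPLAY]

1-15 00:00:06.106 [D┃      ▼1234567             
1-15 00:00:09.349 [I┃ HiHat····██·█             
1-15 00:00:10.196 [W┃  Bass███·█·█·             
1-15 00:00:12.689 [E┃   Tom····█···             
1-15 00:00:14.418 [I┃ Snare█·······             
1-15 00:00:18.577 [I┃                           
1-15 00:00:22.956 [E┃                           
1-15 00:00:25.768 [I┃                           
1-15 00:00:25.799 [W┃                           
1-15 00:00:26.051 [D┃                           
1-15 00:00:30.616 [I┃                           
1-15 00:00:35.368 [I┃                           
1-15 00:00:36.015 [I┃                           
                    ┗━━━━━━━━━━━━━━━━━━━━━━━━━━━


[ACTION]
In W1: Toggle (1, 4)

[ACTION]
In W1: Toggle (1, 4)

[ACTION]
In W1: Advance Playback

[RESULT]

1-15 00:00:06.106 [D┃      0▼234567             
1-15 00:00:09.349 [I┃ HiHat····██·█             
1-15 00:00:10.196 [W┃  Bass███·█·█·             
1-15 00:00:12.689 [E┃   Tom····█···             
1-15 00:00:14.418 [I┃ Snare█·······             
1-15 00:00:18.577 [I┃                           
1-15 00:00:22.956 [E┃                           
1-15 00:00:25.768 [I┃                           
1-15 00:00:25.799 [W┃                           
1-15 00:00:26.051 [D┃                           
1-15 00:00:30.616 [I┃                           
1-15 00:00:35.368 [I┃                           
1-15 00:00:36.015 [I┃                           
                    ┗━━━━━━━━━━━━━━━━━━━━━━━━━━━


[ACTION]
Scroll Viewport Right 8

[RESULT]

0:00:06.106 [D┃      0▼234567             ┃     
0:00:09.349 [I┃ HiHat····██·█             ┃     
0:00:10.196 [W┃  Bass███·█·█·             ┃     
0:00:12.689 [E┃   Tom····█···             ┃     
0:00:14.418 [I┃ Snare█·······             ┃     
0:00:18.577 [I┃                           ┃     
0:00:22.956 [E┃                           ┃     
0:00:25.768 [I┃                           ┃     
0:00:25.799 [W┃                           ┃     
0:00:26.051 [D┃                           ┃     
0:00:30.616 [I┃                           ┃     
0:00:35.368 [I┃                           ┃     
0:00:36.015 [I┃                           ┃     
              ┗━━━━━━━━━━━━━━━━━━━━━━━━━━━┛     
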